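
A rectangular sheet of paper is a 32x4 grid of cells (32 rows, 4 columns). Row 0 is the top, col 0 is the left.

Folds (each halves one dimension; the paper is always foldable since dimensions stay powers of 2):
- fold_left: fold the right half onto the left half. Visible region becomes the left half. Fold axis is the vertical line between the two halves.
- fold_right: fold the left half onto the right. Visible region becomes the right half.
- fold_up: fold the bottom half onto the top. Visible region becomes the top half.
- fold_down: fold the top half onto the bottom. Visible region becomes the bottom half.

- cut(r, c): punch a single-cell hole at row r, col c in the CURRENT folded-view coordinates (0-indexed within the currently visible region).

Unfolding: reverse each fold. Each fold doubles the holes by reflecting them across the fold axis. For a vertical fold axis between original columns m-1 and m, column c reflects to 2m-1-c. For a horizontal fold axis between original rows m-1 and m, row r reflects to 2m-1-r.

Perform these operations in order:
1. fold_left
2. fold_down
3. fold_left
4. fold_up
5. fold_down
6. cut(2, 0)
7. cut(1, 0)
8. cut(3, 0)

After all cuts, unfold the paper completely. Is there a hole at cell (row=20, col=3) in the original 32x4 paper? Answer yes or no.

Answer: no

Derivation:
Op 1 fold_left: fold axis v@2; visible region now rows[0,32) x cols[0,2) = 32x2
Op 2 fold_down: fold axis h@16; visible region now rows[16,32) x cols[0,2) = 16x2
Op 3 fold_left: fold axis v@1; visible region now rows[16,32) x cols[0,1) = 16x1
Op 4 fold_up: fold axis h@24; visible region now rows[16,24) x cols[0,1) = 8x1
Op 5 fold_down: fold axis h@20; visible region now rows[20,24) x cols[0,1) = 4x1
Op 6 cut(2, 0): punch at orig (22,0); cuts so far [(22, 0)]; region rows[20,24) x cols[0,1) = 4x1
Op 7 cut(1, 0): punch at orig (21,0); cuts so far [(21, 0), (22, 0)]; region rows[20,24) x cols[0,1) = 4x1
Op 8 cut(3, 0): punch at orig (23,0); cuts so far [(21, 0), (22, 0), (23, 0)]; region rows[20,24) x cols[0,1) = 4x1
Unfold 1 (reflect across h@20): 6 holes -> [(16, 0), (17, 0), (18, 0), (21, 0), (22, 0), (23, 0)]
Unfold 2 (reflect across h@24): 12 holes -> [(16, 0), (17, 0), (18, 0), (21, 0), (22, 0), (23, 0), (24, 0), (25, 0), (26, 0), (29, 0), (30, 0), (31, 0)]
Unfold 3 (reflect across v@1): 24 holes -> [(16, 0), (16, 1), (17, 0), (17, 1), (18, 0), (18, 1), (21, 0), (21, 1), (22, 0), (22, 1), (23, 0), (23, 1), (24, 0), (24, 1), (25, 0), (25, 1), (26, 0), (26, 1), (29, 0), (29, 1), (30, 0), (30, 1), (31, 0), (31, 1)]
Unfold 4 (reflect across h@16): 48 holes -> [(0, 0), (0, 1), (1, 0), (1, 1), (2, 0), (2, 1), (5, 0), (5, 1), (6, 0), (6, 1), (7, 0), (7, 1), (8, 0), (8, 1), (9, 0), (9, 1), (10, 0), (10, 1), (13, 0), (13, 1), (14, 0), (14, 1), (15, 0), (15, 1), (16, 0), (16, 1), (17, 0), (17, 1), (18, 0), (18, 1), (21, 0), (21, 1), (22, 0), (22, 1), (23, 0), (23, 1), (24, 0), (24, 1), (25, 0), (25, 1), (26, 0), (26, 1), (29, 0), (29, 1), (30, 0), (30, 1), (31, 0), (31, 1)]
Unfold 5 (reflect across v@2): 96 holes -> [(0, 0), (0, 1), (0, 2), (0, 3), (1, 0), (1, 1), (1, 2), (1, 3), (2, 0), (2, 1), (2, 2), (2, 3), (5, 0), (5, 1), (5, 2), (5, 3), (6, 0), (6, 1), (6, 2), (6, 3), (7, 0), (7, 1), (7, 2), (7, 3), (8, 0), (8, 1), (8, 2), (8, 3), (9, 0), (9, 1), (9, 2), (9, 3), (10, 0), (10, 1), (10, 2), (10, 3), (13, 0), (13, 1), (13, 2), (13, 3), (14, 0), (14, 1), (14, 2), (14, 3), (15, 0), (15, 1), (15, 2), (15, 3), (16, 0), (16, 1), (16, 2), (16, 3), (17, 0), (17, 1), (17, 2), (17, 3), (18, 0), (18, 1), (18, 2), (18, 3), (21, 0), (21, 1), (21, 2), (21, 3), (22, 0), (22, 1), (22, 2), (22, 3), (23, 0), (23, 1), (23, 2), (23, 3), (24, 0), (24, 1), (24, 2), (24, 3), (25, 0), (25, 1), (25, 2), (25, 3), (26, 0), (26, 1), (26, 2), (26, 3), (29, 0), (29, 1), (29, 2), (29, 3), (30, 0), (30, 1), (30, 2), (30, 3), (31, 0), (31, 1), (31, 2), (31, 3)]
Holes: [(0, 0), (0, 1), (0, 2), (0, 3), (1, 0), (1, 1), (1, 2), (1, 3), (2, 0), (2, 1), (2, 2), (2, 3), (5, 0), (5, 1), (5, 2), (5, 3), (6, 0), (6, 1), (6, 2), (6, 3), (7, 0), (7, 1), (7, 2), (7, 3), (8, 0), (8, 1), (8, 2), (8, 3), (9, 0), (9, 1), (9, 2), (9, 3), (10, 0), (10, 1), (10, 2), (10, 3), (13, 0), (13, 1), (13, 2), (13, 3), (14, 0), (14, 1), (14, 2), (14, 3), (15, 0), (15, 1), (15, 2), (15, 3), (16, 0), (16, 1), (16, 2), (16, 3), (17, 0), (17, 1), (17, 2), (17, 3), (18, 0), (18, 1), (18, 2), (18, 3), (21, 0), (21, 1), (21, 2), (21, 3), (22, 0), (22, 1), (22, 2), (22, 3), (23, 0), (23, 1), (23, 2), (23, 3), (24, 0), (24, 1), (24, 2), (24, 3), (25, 0), (25, 1), (25, 2), (25, 3), (26, 0), (26, 1), (26, 2), (26, 3), (29, 0), (29, 1), (29, 2), (29, 3), (30, 0), (30, 1), (30, 2), (30, 3), (31, 0), (31, 1), (31, 2), (31, 3)]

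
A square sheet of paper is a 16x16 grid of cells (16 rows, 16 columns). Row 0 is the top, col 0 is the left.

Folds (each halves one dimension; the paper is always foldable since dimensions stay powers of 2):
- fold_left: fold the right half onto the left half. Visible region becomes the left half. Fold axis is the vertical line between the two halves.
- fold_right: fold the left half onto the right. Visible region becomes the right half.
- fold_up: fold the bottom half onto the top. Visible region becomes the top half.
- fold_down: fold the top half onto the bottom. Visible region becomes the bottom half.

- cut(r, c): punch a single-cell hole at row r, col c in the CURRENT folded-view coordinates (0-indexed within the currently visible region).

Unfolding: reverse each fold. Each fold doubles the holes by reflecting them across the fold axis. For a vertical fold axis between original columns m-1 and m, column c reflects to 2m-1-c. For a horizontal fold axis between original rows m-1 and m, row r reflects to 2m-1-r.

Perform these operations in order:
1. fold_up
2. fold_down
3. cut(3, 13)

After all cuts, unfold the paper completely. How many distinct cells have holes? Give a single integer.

Op 1 fold_up: fold axis h@8; visible region now rows[0,8) x cols[0,16) = 8x16
Op 2 fold_down: fold axis h@4; visible region now rows[4,8) x cols[0,16) = 4x16
Op 3 cut(3, 13): punch at orig (7,13); cuts so far [(7, 13)]; region rows[4,8) x cols[0,16) = 4x16
Unfold 1 (reflect across h@4): 2 holes -> [(0, 13), (7, 13)]
Unfold 2 (reflect across h@8): 4 holes -> [(0, 13), (7, 13), (8, 13), (15, 13)]

Answer: 4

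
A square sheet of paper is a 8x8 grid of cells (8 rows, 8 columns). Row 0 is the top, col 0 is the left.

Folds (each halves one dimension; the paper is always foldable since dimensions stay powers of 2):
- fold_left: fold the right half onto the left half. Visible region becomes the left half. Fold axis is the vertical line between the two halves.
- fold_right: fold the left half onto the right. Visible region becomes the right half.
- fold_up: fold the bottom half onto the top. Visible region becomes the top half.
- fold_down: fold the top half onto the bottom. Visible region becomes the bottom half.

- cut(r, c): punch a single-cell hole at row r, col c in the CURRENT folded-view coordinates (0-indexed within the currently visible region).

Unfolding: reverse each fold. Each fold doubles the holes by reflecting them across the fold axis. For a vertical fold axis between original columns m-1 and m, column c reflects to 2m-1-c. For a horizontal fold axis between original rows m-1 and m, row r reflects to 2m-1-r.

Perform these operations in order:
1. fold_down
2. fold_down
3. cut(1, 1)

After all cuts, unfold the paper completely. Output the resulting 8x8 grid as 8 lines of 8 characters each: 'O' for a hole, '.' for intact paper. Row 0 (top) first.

Op 1 fold_down: fold axis h@4; visible region now rows[4,8) x cols[0,8) = 4x8
Op 2 fold_down: fold axis h@6; visible region now rows[6,8) x cols[0,8) = 2x8
Op 3 cut(1, 1): punch at orig (7,1); cuts so far [(7, 1)]; region rows[6,8) x cols[0,8) = 2x8
Unfold 1 (reflect across h@6): 2 holes -> [(4, 1), (7, 1)]
Unfold 2 (reflect across h@4): 4 holes -> [(0, 1), (3, 1), (4, 1), (7, 1)]

Answer: .O......
........
........
.O......
.O......
........
........
.O......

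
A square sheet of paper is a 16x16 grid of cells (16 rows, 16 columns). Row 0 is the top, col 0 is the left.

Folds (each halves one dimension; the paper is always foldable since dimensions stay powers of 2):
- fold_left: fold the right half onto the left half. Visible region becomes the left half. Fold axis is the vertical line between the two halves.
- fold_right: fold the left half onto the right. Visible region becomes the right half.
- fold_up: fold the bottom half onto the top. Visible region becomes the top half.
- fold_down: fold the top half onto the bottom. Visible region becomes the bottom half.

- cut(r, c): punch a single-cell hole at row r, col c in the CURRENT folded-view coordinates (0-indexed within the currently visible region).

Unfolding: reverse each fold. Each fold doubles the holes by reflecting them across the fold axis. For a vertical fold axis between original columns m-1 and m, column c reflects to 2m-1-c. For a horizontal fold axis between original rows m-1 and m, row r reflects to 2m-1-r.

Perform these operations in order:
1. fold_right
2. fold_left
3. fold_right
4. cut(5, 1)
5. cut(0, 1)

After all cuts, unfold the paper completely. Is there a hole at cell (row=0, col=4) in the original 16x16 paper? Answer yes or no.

Answer: yes

Derivation:
Op 1 fold_right: fold axis v@8; visible region now rows[0,16) x cols[8,16) = 16x8
Op 2 fold_left: fold axis v@12; visible region now rows[0,16) x cols[8,12) = 16x4
Op 3 fold_right: fold axis v@10; visible region now rows[0,16) x cols[10,12) = 16x2
Op 4 cut(5, 1): punch at orig (5,11); cuts so far [(5, 11)]; region rows[0,16) x cols[10,12) = 16x2
Op 5 cut(0, 1): punch at orig (0,11); cuts so far [(0, 11), (5, 11)]; region rows[0,16) x cols[10,12) = 16x2
Unfold 1 (reflect across v@10): 4 holes -> [(0, 8), (0, 11), (5, 8), (5, 11)]
Unfold 2 (reflect across v@12): 8 holes -> [(0, 8), (0, 11), (0, 12), (0, 15), (5, 8), (5, 11), (5, 12), (5, 15)]
Unfold 3 (reflect across v@8): 16 holes -> [(0, 0), (0, 3), (0, 4), (0, 7), (0, 8), (0, 11), (0, 12), (0, 15), (5, 0), (5, 3), (5, 4), (5, 7), (5, 8), (5, 11), (5, 12), (5, 15)]
Holes: [(0, 0), (0, 3), (0, 4), (0, 7), (0, 8), (0, 11), (0, 12), (0, 15), (5, 0), (5, 3), (5, 4), (5, 7), (5, 8), (5, 11), (5, 12), (5, 15)]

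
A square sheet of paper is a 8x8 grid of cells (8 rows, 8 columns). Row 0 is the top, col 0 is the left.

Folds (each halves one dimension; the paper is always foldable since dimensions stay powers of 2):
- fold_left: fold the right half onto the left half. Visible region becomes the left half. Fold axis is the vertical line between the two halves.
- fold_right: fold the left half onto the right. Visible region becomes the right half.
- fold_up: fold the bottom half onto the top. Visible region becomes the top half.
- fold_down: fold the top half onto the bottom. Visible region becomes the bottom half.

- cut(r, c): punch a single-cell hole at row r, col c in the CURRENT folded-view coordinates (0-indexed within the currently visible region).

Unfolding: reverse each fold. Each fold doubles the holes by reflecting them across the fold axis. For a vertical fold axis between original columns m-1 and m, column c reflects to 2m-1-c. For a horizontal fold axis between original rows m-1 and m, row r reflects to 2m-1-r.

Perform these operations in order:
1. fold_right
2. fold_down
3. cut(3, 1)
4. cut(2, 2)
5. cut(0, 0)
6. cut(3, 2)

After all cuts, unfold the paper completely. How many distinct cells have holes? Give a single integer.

Op 1 fold_right: fold axis v@4; visible region now rows[0,8) x cols[4,8) = 8x4
Op 2 fold_down: fold axis h@4; visible region now rows[4,8) x cols[4,8) = 4x4
Op 3 cut(3, 1): punch at orig (7,5); cuts so far [(7, 5)]; region rows[4,8) x cols[4,8) = 4x4
Op 4 cut(2, 2): punch at orig (6,6); cuts so far [(6, 6), (7, 5)]; region rows[4,8) x cols[4,8) = 4x4
Op 5 cut(0, 0): punch at orig (4,4); cuts so far [(4, 4), (6, 6), (7, 5)]; region rows[4,8) x cols[4,8) = 4x4
Op 6 cut(3, 2): punch at orig (7,6); cuts so far [(4, 4), (6, 6), (7, 5), (7, 6)]; region rows[4,8) x cols[4,8) = 4x4
Unfold 1 (reflect across h@4): 8 holes -> [(0, 5), (0, 6), (1, 6), (3, 4), (4, 4), (6, 6), (7, 5), (7, 6)]
Unfold 2 (reflect across v@4): 16 holes -> [(0, 1), (0, 2), (0, 5), (0, 6), (1, 1), (1, 6), (3, 3), (3, 4), (4, 3), (4, 4), (6, 1), (6, 6), (7, 1), (7, 2), (7, 5), (7, 6)]

Answer: 16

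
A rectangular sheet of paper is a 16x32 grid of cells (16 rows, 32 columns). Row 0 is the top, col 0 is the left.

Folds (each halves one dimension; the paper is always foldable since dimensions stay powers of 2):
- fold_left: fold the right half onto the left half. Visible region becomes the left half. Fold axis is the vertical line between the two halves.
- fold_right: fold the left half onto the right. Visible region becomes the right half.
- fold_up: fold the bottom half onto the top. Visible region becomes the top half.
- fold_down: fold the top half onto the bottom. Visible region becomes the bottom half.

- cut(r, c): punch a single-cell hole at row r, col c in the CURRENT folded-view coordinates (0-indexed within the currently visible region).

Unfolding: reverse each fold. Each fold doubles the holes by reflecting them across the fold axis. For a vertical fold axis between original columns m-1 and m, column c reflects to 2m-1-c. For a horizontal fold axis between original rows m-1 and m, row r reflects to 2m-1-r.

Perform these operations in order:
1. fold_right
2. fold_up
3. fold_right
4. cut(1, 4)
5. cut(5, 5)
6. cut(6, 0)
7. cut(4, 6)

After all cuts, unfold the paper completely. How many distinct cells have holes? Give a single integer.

Answer: 32

Derivation:
Op 1 fold_right: fold axis v@16; visible region now rows[0,16) x cols[16,32) = 16x16
Op 2 fold_up: fold axis h@8; visible region now rows[0,8) x cols[16,32) = 8x16
Op 3 fold_right: fold axis v@24; visible region now rows[0,8) x cols[24,32) = 8x8
Op 4 cut(1, 4): punch at orig (1,28); cuts so far [(1, 28)]; region rows[0,8) x cols[24,32) = 8x8
Op 5 cut(5, 5): punch at orig (5,29); cuts so far [(1, 28), (5, 29)]; region rows[0,8) x cols[24,32) = 8x8
Op 6 cut(6, 0): punch at orig (6,24); cuts so far [(1, 28), (5, 29), (6, 24)]; region rows[0,8) x cols[24,32) = 8x8
Op 7 cut(4, 6): punch at orig (4,30); cuts so far [(1, 28), (4, 30), (5, 29), (6, 24)]; region rows[0,8) x cols[24,32) = 8x8
Unfold 1 (reflect across v@24): 8 holes -> [(1, 19), (1, 28), (4, 17), (4, 30), (5, 18), (5, 29), (6, 23), (6, 24)]
Unfold 2 (reflect across h@8): 16 holes -> [(1, 19), (1, 28), (4, 17), (4, 30), (5, 18), (5, 29), (6, 23), (6, 24), (9, 23), (9, 24), (10, 18), (10, 29), (11, 17), (11, 30), (14, 19), (14, 28)]
Unfold 3 (reflect across v@16): 32 holes -> [(1, 3), (1, 12), (1, 19), (1, 28), (4, 1), (4, 14), (4, 17), (4, 30), (5, 2), (5, 13), (5, 18), (5, 29), (6, 7), (6, 8), (6, 23), (6, 24), (9, 7), (9, 8), (9, 23), (9, 24), (10, 2), (10, 13), (10, 18), (10, 29), (11, 1), (11, 14), (11, 17), (11, 30), (14, 3), (14, 12), (14, 19), (14, 28)]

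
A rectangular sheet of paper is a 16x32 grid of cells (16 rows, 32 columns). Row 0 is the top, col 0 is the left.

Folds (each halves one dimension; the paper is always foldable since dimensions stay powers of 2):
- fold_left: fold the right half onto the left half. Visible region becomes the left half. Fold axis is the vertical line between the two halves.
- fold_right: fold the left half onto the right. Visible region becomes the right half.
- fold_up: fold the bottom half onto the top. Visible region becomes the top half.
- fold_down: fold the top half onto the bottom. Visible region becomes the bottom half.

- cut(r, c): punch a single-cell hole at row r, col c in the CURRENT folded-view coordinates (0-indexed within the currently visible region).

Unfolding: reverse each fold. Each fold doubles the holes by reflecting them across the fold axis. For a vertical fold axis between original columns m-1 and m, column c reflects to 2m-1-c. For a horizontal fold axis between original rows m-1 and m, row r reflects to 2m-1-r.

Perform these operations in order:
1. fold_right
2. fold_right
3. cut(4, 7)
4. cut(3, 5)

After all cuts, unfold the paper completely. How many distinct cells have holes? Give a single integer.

Answer: 8

Derivation:
Op 1 fold_right: fold axis v@16; visible region now rows[0,16) x cols[16,32) = 16x16
Op 2 fold_right: fold axis v@24; visible region now rows[0,16) x cols[24,32) = 16x8
Op 3 cut(4, 7): punch at orig (4,31); cuts so far [(4, 31)]; region rows[0,16) x cols[24,32) = 16x8
Op 4 cut(3, 5): punch at orig (3,29); cuts so far [(3, 29), (4, 31)]; region rows[0,16) x cols[24,32) = 16x8
Unfold 1 (reflect across v@24): 4 holes -> [(3, 18), (3, 29), (4, 16), (4, 31)]
Unfold 2 (reflect across v@16): 8 holes -> [(3, 2), (3, 13), (3, 18), (3, 29), (4, 0), (4, 15), (4, 16), (4, 31)]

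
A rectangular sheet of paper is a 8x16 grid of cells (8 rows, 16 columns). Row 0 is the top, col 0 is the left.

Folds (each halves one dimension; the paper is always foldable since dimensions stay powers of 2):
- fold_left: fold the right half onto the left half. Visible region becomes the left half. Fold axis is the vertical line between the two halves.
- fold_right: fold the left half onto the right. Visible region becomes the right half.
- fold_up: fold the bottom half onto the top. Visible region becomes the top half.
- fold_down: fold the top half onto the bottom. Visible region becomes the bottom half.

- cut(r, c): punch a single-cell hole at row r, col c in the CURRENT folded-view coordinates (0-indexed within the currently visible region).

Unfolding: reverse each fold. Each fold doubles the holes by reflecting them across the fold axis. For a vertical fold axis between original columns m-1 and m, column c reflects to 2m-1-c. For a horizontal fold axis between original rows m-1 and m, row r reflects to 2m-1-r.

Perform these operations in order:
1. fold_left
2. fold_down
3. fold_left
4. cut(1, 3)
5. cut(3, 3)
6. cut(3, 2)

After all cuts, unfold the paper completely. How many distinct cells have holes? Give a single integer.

Answer: 24

Derivation:
Op 1 fold_left: fold axis v@8; visible region now rows[0,8) x cols[0,8) = 8x8
Op 2 fold_down: fold axis h@4; visible region now rows[4,8) x cols[0,8) = 4x8
Op 3 fold_left: fold axis v@4; visible region now rows[4,8) x cols[0,4) = 4x4
Op 4 cut(1, 3): punch at orig (5,3); cuts so far [(5, 3)]; region rows[4,8) x cols[0,4) = 4x4
Op 5 cut(3, 3): punch at orig (7,3); cuts so far [(5, 3), (7, 3)]; region rows[4,8) x cols[0,4) = 4x4
Op 6 cut(3, 2): punch at orig (7,2); cuts so far [(5, 3), (7, 2), (7, 3)]; region rows[4,8) x cols[0,4) = 4x4
Unfold 1 (reflect across v@4): 6 holes -> [(5, 3), (5, 4), (7, 2), (7, 3), (7, 4), (7, 5)]
Unfold 2 (reflect across h@4): 12 holes -> [(0, 2), (0, 3), (0, 4), (0, 5), (2, 3), (2, 4), (5, 3), (5, 4), (7, 2), (7, 3), (7, 4), (7, 5)]
Unfold 3 (reflect across v@8): 24 holes -> [(0, 2), (0, 3), (0, 4), (0, 5), (0, 10), (0, 11), (0, 12), (0, 13), (2, 3), (2, 4), (2, 11), (2, 12), (5, 3), (5, 4), (5, 11), (5, 12), (7, 2), (7, 3), (7, 4), (7, 5), (7, 10), (7, 11), (7, 12), (7, 13)]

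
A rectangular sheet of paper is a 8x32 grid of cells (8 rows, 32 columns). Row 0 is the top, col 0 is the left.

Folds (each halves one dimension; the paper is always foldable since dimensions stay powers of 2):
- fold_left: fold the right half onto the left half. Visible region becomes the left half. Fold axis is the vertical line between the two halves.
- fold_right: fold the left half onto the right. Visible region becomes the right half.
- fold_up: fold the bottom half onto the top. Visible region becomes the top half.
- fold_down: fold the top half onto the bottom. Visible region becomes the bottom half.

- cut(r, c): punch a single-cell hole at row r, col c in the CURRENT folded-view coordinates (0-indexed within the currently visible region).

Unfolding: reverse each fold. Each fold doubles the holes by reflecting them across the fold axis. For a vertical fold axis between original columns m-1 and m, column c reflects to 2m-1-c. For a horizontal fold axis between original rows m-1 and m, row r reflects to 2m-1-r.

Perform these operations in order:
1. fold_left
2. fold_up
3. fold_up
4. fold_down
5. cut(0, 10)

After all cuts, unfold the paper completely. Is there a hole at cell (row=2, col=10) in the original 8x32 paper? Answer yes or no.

Answer: yes

Derivation:
Op 1 fold_left: fold axis v@16; visible region now rows[0,8) x cols[0,16) = 8x16
Op 2 fold_up: fold axis h@4; visible region now rows[0,4) x cols[0,16) = 4x16
Op 3 fold_up: fold axis h@2; visible region now rows[0,2) x cols[0,16) = 2x16
Op 4 fold_down: fold axis h@1; visible region now rows[1,2) x cols[0,16) = 1x16
Op 5 cut(0, 10): punch at orig (1,10); cuts so far [(1, 10)]; region rows[1,2) x cols[0,16) = 1x16
Unfold 1 (reflect across h@1): 2 holes -> [(0, 10), (1, 10)]
Unfold 2 (reflect across h@2): 4 holes -> [(0, 10), (1, 10), (2, 10), (3, 10)]
Unfold 3 (reflect across h@4): 8 holes -> [(0, 10), (1, 10), (2, 10), (3, 10), (4, 10), (5, 10), (6, 10), (7, 10)]
Unfold 4 (reflect across v@16): 16 holes -> [(0, 10), (0, 21), (1, 10), (1, 21), (2, 10), (2, 21), (3, 10), (3, 21), (4, 10), (4, 21), (5, 10), (5, 21), (6, 10), (6, 21), (7, 10), (7, 21)]
Holes: [(0, 10), (0, 21), (1, 10), (1, 21), (2, 10), (2, 21), (3, 10), (3, 21), (4, 10), (4, 21), (5, 10), (5, 21), (6, 10), (6, 21), (7, 10), (7, 21)]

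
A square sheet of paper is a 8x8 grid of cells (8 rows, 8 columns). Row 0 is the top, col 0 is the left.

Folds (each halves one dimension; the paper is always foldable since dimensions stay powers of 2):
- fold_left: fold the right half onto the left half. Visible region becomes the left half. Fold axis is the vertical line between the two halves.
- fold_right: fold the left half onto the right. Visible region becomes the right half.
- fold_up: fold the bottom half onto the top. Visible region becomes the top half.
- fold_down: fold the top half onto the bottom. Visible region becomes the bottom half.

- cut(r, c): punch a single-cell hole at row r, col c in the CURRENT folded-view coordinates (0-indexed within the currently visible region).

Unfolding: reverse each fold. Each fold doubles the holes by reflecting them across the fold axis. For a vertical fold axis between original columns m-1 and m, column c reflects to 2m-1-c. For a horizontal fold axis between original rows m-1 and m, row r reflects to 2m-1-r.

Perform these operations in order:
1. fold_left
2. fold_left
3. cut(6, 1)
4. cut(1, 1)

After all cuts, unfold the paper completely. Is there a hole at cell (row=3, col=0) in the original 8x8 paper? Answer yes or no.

Op 1 fold_left: fold axis v@4; visible region now rows[0,8) x cols[0,4) = 8x4
Op 2 fold_left: fold axis v@2; visible region now rows[0,8) x cols[0,2) = 8x2
Op 3 cut(6, 1): punch at orig (6,1); cuts so far [(6, 1)]; region rows[0,8) x cols[0,2) = 8x2
Op 4 cut(1, 1): punch at orig (1,1); cuts so far [(1, 1), (6, 1)]; region rows[0,8) x cols[0,2) = 8x2
Unfold 1 (reflect across v@2): 4 holes -> [(1, 1), (1, 2), (6, 1), (6, 2)]
Unfold 2 (reflect across v@4): 8 holes -> [(1, 1), (1, 2), (1, 5), (1, 6), (6, 1), (6, 2), (6, 5), (6, 6)]
Holes: [(1, 1), (1, 2), (1, 5), (1, 6), (6, 1), (6, 2), (6, 5), (6, 6)]

Answer: no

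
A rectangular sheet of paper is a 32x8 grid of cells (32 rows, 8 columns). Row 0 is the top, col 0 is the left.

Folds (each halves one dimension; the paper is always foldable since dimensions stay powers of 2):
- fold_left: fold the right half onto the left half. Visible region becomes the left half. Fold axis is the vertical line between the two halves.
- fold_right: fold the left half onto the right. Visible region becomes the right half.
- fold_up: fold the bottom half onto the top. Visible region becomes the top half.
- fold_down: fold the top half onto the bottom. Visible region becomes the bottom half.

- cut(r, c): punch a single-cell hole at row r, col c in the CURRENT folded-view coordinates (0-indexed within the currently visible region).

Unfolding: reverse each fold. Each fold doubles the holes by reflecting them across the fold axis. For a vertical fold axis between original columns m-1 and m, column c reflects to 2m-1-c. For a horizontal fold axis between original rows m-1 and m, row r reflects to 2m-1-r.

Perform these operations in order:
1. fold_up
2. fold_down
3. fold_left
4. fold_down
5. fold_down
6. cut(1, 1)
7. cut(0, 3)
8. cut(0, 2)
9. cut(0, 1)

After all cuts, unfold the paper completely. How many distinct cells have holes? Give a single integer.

Answer: 128

Derivation:
Op 1 fold_up: fold axis h@16; visible region now rows[0,16) x cols[0,8) = 16x8
Op 2 fold_down: fold axis h@8; visible region now rows[8,16) x cols[0,8) = 8x8
Op 3 fold_left: fold axis v@4; visible region now rows[8,16) x cols[0,4) = 8x4
Op 4 fold_down: fold axis h@12; visible region now rows[12,16) x cols[0,4) = 4x4
Op 5 fold_down: fold axis h@14; visible region now rows[14,16) x cols[0,4) = 2x4
Op 6 cut(1, 1): punch at orig (15,1); cuts so far [(15, 1)]; region rows[14,16) x cols[0,4) = 2x4
Op 7 cut(0, 3): punch at orig (14,3); cuts so far [(14, 3), (15, 1)]; region rows[14,16) x cols[0,4) = 2x4
Op 8 cut(0, 2): punch at orig (14,2); cuts so far [(14, 2), (14, 3), (15, 1)]; region rows[14,16) x cols[0,4) = 2x4
Op 9 cut(0, 1): punch at orig (14,1); cuts so far [(14, 1), (14, 2), (14, 3), (15, 1)]; region rows[14,16) x cols[0,4) = 2x4
Unfold 1 (reflect across h@14): 8 holes -> [(12, 1), (13, 1), (13, 2), (13, 3), (14, 1), (14, 2), (14, 3), (15, 1)]
Unfold 2 (reflect across h@12): 16 holes -> [(8, 1), (9, 1), (9, 2), (9, 3), (10, 1), (10, 2), (10, 3), (11, 1), (12, 1), (13, 1), (13, 2), (13, 3), (14, 1), (14, 2), (14, 3), (15, 1)]
Unfold 3 (reflect across v@4): 32 holes -> [(8, 1), (8, 6), (9, 1), (9, 2), (9, 3), (9, 4), (9, 5), (9, 6), (10, 1), (10, 2), (10, 3), (10, 4), (10, 5), (10, 6), (11, 1), (11, 6), (12, 1), (12, 6), (13, 1), (13, 2), (13, 3), (13, 4), (13, 5), (13, 6), (14, 1), (14, 2), (14, 3), (14, 4), (14, 5), (14, 6), (15, 1), (15, 6)]
Unfold 4 (reflect across h@8): 64 holes -> [(0, 1), (0, 6), (1, 1), (1, 2), (1, 3), (1, 4), (1, 5), (1, 6), (2, 1), (2, 2), (2, 3), (2, 4), (2, 5), (2, 6), (3, 1), (3, 6), (4, 1), (4, 6), (5, 1), (5, 2), (5, 3), (5, 4), (5, 5), (5, 6), (6, 1), (6, 2), (6, 3), (6, 4), (6, 5), (6, 6), (7, 1), (7, 6), (8, 1), (8, 6), (9, 1), (9, 2), (9, 3), (9, 4), (9, 5), (9, 6), (10, 1), (10, 2), (10, 3), (10, 4), (10, 5), (10, 6), (11, 1), (11, 6), (12, 1), (12, 6), (13, 1), (13, 2), (13, 3), (13, 4), (13, 5), (13, 6), (14, 1), (14, 2), (14, 3), (14, 4), (14, 5), (14, 6), (15, 1), (15, 6)]
Unfold 5 (reflect across h@16): 128 holes -> [(0, 1), (0, 6), (1, 1), (1, 2), (1, 3), (1, 4), (1, 5), (1, 6), (2, 1), (2, 2), (2, 3), (2, 4), (2, 5), (2, 6), (3, 1), (3, 6), (4, 1), (4, 6), (5, 1), (5, 2), (5, 3), (5, 4), (5, 5), (5, 6), (6, 1), (6, 2), (6, 3), (6, 4), (6, 5), (6, 6), (7, 1), (7, 6), (8, 1), (8, 6), (9, 1), (9, 2), (9, 3), (9, 4), (9, 5), (9, 6), (10, 1), (10, 2), (10, 3), (10, 4), (10, 5), (10, 6), (11, 1), (11, 6), (12, 1), (12, 6), (13, 1), (13, 2), (13, 3), (13, 4), (13, 5), (13, 6), (14, 1), (14, 2), (14, 3), (14, 4), (14, 5), (14, 6), (15, 1), (15, 6), (16, 1), (16, 6), (17, 1), (17, 2), (17, 3), (17, 4), (17, 5), (17, 6), (18, 1), (18, 2), (18, 3), (18, 4), (18, 5), (18, 6), (19, 1), (19, 6), (20, 1), (20, 6), (21, 1), (21, 2), (21, 3), (21, 4), (21, 5), (21, 6), (22, 1), (22, 2), (22, 3), (22, 4), (22, 5), (22, 6), (23, 1), (23, 6), (24, 1), (24, 6), (25, 1), (25, 2), (25, 3), (25, 4), (25, 5), (25, 6), (26, 1), (26, 2), (26, 3), (26, 4), (26, 5), (26, 6), (27, 1), (27, 6), (28, 1), (28, 6), (29, 1), (29, 2), (29, 3), (29, 4), (29, 5), (29, 6), (30, 1), (30, 2), (30, 3), (30, 4), (30, 5), (30, 6), (31, 1), (31, 6)]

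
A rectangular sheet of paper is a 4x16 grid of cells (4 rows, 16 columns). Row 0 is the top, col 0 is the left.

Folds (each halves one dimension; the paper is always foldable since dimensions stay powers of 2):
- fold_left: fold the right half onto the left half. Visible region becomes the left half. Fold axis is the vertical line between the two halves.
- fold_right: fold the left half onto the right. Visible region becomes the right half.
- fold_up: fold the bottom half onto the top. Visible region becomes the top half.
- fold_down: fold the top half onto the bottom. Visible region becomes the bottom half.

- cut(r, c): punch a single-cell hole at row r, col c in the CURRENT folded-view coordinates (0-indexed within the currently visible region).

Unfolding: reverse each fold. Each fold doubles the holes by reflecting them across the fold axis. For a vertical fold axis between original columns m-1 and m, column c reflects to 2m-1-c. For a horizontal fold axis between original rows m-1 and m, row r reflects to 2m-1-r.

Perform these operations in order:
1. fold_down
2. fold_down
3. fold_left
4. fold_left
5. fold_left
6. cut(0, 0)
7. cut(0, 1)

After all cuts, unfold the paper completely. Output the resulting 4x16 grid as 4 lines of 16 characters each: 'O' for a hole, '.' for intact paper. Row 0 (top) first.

Answer: OOOOOOOOOOOOOOOO
OOOOOOOOOOOOOOOO
OOOOOOOOOOOOOOOO
OOOOOOOOOOOOOOOO

Derivation:
Op 1 fold_down: fold axis h@2; visible region now rows[2,4) x cols[0,16) = 2x16
Op 2 fold_down: fold axis h@3; visible region now rows[3,4) x cols[0,16) = 1x16
Op 3 fold_left: fold axis v@8; visible region now rows[3,4) x cols[0,8) = 1x8
Op 4 fold_left: fold axis v@4; visible region now rows[3,4) x cols[0,4) = 1x4
Op 5 fold_left: fold axis v@2; visible region now rows[3,4) x cols[0,2) = 1x2
Op 6 cut(0, 0): punch at orig (3,0); cuts so far [(3, 0)]; region rows[3,4) x cols[0,2) = 1x2
Op 7 cut(0, 1): punch at orig (3,1); cuts so far [(3, 0), (3, 1)]; region rows[3,4) x cols[0,2) = 1x2
Unfold 1 (reflect across v@2): 4 holes -> [(3, 0), (3, 1), (3, 2), (3, 3)]
Unfold 2 (reflect across v@4): 8 holes -> [(3, 0), (3, 1), (3, 2), (3, 3), (3, 4), (3, 5), (3, 6), (3, 7)]
Unfold 3 (reflect across v@8): 16 holes -> [(3, 0), (3, 1), (3, 2), (3, 3), (3, 4), (3, 5), (3, 6), (3, 7), (3, 8), (3, 9), (3, 10), (3, 11), (3, 12), (3, 13), (3, 14), (3, 15)]
Unfold 4 (reflect across h@3): 32 holes -> [(2, 0), (2, 1), (2, 2), (2, 3), (2, 4), (2, 5), (2, 6), (2, 7), (2, 8), (2, 9), (2, 10), (2, 11), (2, 12), (2, 13), (2, 14), (2, 15), (3, 0), (3, 1), (3, 2), (3, 3), (3, 4), (3, 5), (3, 6), (3, 7), (3, 8), (3, 9), (3, 10), (3, 11), (3, 12), (3, 13), (3, 14), (3, 15)]
Unfold 5 (reflect across h@2): 64 holes -> [(0, 0), (0, 1), (0, 2), (0, 3), (0, 4), (0, 5), (0, 6), (0, 7), (0, 8), (0, 9), (0, 10), (0, 11), (0, 12), (0, 13), (0, 14), (0, 15), (1, 0), (1, 1), (1, 2), (1, 3), (1, 4), (1, 5), (1, 6), (1, 7), (1, 8), (1, 9), (1, 10), (1, 11), (1, 12), (1, 13), (1, 14), (1, 15), (2, 0), (2, 1), (2, 2), (2, 3), (2, 4), (2, 5), (2, 6), (2, 7), (2, 8), (2, 9), (2, 10), (2, 11), (2, 12), (2, 13), (2, 14), (2, 15), (3, 0), (3, 1), (3, 2), (3, 3), (3, 4), (3, 5), (3, 6), (3, 7), (3, 8), (3, 9), (3, 10), (3, 11), (3, 12), (3, 13), (3, 14), (3, 15)]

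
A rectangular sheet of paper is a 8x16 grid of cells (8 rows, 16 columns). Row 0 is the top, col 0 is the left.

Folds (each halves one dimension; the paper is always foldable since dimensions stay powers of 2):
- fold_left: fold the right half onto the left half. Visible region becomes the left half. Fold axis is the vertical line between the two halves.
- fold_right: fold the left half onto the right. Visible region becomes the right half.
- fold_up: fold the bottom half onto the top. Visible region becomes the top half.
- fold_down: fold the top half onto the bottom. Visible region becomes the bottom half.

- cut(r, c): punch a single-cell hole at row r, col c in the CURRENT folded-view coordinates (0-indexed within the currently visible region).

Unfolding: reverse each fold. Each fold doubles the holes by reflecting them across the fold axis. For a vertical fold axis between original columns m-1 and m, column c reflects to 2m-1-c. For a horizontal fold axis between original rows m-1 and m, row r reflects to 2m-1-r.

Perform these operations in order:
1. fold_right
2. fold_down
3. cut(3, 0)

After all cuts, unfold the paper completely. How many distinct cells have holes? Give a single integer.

Answer: 4

Derivation:
Op 1 fold_right: fold axis v@8; visible region now rows[0,8) x cols[8,16) = 8x8
Op 2 fold_down: fold axis h@4; visible region now rows[4,8) x cols[8,16) = 4x8
Op 3 cut(3, 0): punch at orig (7,8); cuts so far [(7, 8)]; region rows[4,8) x cols[8,16) = 4x8
Unfold 1 (reflect across h@4): 2 holes -> [(0, 8), (7, 8)]
Unfold 2 (reflect across v@8): 4 holes -> [(0, 7), (0, 8), (7, 7), (7, 8)]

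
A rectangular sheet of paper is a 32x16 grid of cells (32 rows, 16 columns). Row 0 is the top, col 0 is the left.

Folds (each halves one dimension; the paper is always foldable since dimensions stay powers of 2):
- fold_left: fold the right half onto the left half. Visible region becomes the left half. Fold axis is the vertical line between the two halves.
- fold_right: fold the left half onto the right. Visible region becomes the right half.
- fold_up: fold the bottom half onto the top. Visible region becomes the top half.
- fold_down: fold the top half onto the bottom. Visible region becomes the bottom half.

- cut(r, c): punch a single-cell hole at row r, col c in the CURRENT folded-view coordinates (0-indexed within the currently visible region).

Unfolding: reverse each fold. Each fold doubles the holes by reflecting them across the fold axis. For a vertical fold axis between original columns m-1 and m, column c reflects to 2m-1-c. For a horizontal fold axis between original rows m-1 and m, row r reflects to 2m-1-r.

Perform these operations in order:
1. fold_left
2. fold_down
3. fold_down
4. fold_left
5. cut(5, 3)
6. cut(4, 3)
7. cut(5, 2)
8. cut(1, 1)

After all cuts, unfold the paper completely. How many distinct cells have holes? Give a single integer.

Answer: 64

Derivation:
Op 1 fold_left: fold axis v@8; visible region now rows[0,32) x cols[0,8) = 32x8
Op 2 fold_down: fold axis h@16; visible region now rows[16,32) x cols[0,8) = 16x8
Op 3 fold_down: fold axis h@24; visible region now rows[24,32) x cols[0,8) = 8x8
Op 4 fold_left: fold axis v@4; visible region now rows[24,32) x cols[0,4) = 8x4
Op 5 cut(5, 3): punch at orig (29,3); cuts so far [(29, 3)]; region rows[24,32) x cols[0,4) = 8x4
Op 6 cut(4, 3): punch at orig (28,3); cuts so far [(28, 3), (29, 3)]; region rows[24,32) x cols[0,4) = 8x4
Op 7 cut(5, 2): punch at orig (29,2); cuts so far [(28, 3), (29, 2), (29, 3)]; region rows[24,32) x cols[0,4) = 8x4
Op 8 cut(1, 1): punch at orig (25,1); cuts so far [(25, 1), (28, 3), (29, 2), (29, 3)]; region rows[24,32) x cols[0,4) = 8x4
Unfold 1 (reflect across v@4): 8 holes -> [(25, 1), (25, 6), (28, 3), (28, 4), (29, 2), (29, 3), (29, 4), (29, 5)]
Unfold 2 (reflect across h@24): 16 holes -> [(18, 2), (18, 3), (18, 4), (18, 5), (19, 3), (19, 4), (22, 1), (22, 6), (25, 1), (25, 6), (28, 3), (28, 4), (29, 2), (29, 3), (29, 4), (29, 5)]
Unfold 3 (reflect across h@16): 32 holes -> [(2, 2), (2, 3), (2, 4), (2, 5), (3, 3), (3, 4), (6, 1), (6, 6), (9, 1), (9, 6), (12, 3), (12, 4), (13, 2), (13, 3), (13, 4), (13, 5), (18, 2), (18, 3), (18, 4), (18, 5), (19, 3), (19, 4), (22, 1), (22, 6), (25, 1), (25, 6), (28, 3), (28, 4), (29, 2), (29, 3), (29, 4), (29, 5)]
Unfold 4 (reflect across v@8): 64 holes -> [(2, 2), (2, 3), (2, 4), (2, 5), (2, 10), (2, 11), (2, 12), (2, 13), (3, 3), (3, 4), (3, 11), (3, 12), (6, 1), (6, 6), (6, 9), (6, 14), (9, 1), (9, 6), (9, 9), (9, 14), (12, 3), (12, 4), (12, 11), (12, 12), (13, 2), (13, 3), (13, 4), (13, 5), (13, 10), (13, 11), (13, 12), (13, 13), (18, 2), (18, 3), (18, 4), (18, 5), (18, 10), (18, 11), (18, 12), (18, 13), (19, 3), (19, 4), (19, 11), (19, 12), (22, 1), (22, 6), (22, 9), (22, 14), (25, 1), (25, 6), (25, 9), (25, 14), (28, 3), (28, 4), (28, 11), (28, 12), (29, 2), (29, 3), (29, 4), (29, 5), (29, 10), (29, 11), (29, 12), (29, 13)]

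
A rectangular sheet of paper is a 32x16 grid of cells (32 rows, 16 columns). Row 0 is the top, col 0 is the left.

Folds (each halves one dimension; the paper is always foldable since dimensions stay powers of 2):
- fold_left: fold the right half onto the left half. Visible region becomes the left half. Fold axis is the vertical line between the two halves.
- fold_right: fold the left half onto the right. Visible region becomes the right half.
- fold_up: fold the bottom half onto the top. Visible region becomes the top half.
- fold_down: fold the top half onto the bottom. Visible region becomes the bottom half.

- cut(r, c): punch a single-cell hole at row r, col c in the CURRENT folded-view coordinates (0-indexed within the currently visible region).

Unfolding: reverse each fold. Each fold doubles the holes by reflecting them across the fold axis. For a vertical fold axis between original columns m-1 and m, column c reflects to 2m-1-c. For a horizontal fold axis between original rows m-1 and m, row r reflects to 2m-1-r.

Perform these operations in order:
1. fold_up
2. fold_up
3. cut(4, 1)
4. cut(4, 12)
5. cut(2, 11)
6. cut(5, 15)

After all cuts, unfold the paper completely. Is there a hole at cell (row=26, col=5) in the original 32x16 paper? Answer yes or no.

Op 1 fold_up: fold axis h@16; visible region now rows[0,16) x cols[0,16) = 16x16
Op 2 fold_up: fold axis h@8; visible region now rows[0,8) x cols[0,16) = 8x16
Op 3 cut(4, 1): punch at orig (4,1); cuts so far [(4, 1)]; region rows[0,8) x cols[0,16) = 8x16
Op 4 cut(4, 12): punch at orig (4,12); cuts so far [(4, 1), (4, 12)]; region rows[0,8) x cols[0,16) = 8x16
Op 5 cut(2, 11): punch at orig (2,11); cuts so far [(2, 11), (4, 1), (4, 12)]; region rows[0,8) x cols[0,16) = 8x16
Op 6 cut(5, 15): punch at orig (5,15); cuts so far [(2, 11), (4, 1), (4, 12), (5, 15)]; region rows[0,8) x cols[0,16) = 8x16
Unfold 1 (reflect across h@8): 8 holes -> [(2, 11), (4, 1), (4, 12), (5, 15), (10, 15), (11, 1), (11, 12), (13, 11)]
Unfold 2 (reflect across h@16): 16 holes -> [(2, 11), (4, 1), (4, 12), (5, 15), (10, 15), (11, 1), (11, 12), (13, 11), (18, 11), (20, 1), (20, 12), (21, 15), (26, 15), (27, 1), (27, 12), (29, 11)]
Holes: [(2, 11), (4, 1), (4, 12), (5, 15), (10, 15), (11, 1), (11, 12), (13, 11), (18, 11), (20, 1), (20, 12), (21, 15), (26, 15), (27, 1), (27, 12), (29, 11)]

Answer: no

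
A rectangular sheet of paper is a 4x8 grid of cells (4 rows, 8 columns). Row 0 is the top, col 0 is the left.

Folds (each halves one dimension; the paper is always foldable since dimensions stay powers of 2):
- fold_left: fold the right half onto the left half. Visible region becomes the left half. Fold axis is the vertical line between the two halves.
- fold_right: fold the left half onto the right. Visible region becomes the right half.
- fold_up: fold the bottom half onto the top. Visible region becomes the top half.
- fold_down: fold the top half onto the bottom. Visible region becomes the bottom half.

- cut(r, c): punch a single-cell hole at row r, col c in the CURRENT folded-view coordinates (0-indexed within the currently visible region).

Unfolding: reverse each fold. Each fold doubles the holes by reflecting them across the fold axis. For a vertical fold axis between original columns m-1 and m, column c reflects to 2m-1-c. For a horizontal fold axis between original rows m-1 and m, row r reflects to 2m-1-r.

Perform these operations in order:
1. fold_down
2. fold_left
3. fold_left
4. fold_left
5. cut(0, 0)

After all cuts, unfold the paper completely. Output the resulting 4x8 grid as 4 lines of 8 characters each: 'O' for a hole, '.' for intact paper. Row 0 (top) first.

Op 1 fold_down: fold axis h@2; visible region now rows[2,4) x cols[0,8) = 2x8
Op 2 fold_left: fold axis v@4; visible region now rows[2,4) x cols[0,4) = 2x4
Op 3 fold_left: fold axis v@2; visible region now rows[2,4) x cols[0,2) = 2x2
Op 4 fold_left: fold axis v@1; visible region now rows[2,4) x cols[0,1) = 2x1
Op 5 cut(0, 0): punch at orig (2,0); cuts so far [(2, 0)]; region rows[2,4) x cols[0,1) = 2x1
Unfold 1 (reflect across v@1): 2 holes -> [(2, 0), (2, 1)]
Unfold 2 (reflect across v@2): 4 holes -> [(2, 0), (2, 1), (2, 2), (2, 3)]
Unfold 3 (reflect across v@4): 8 holes -> [(2, 0), (2, 1), (2, 2), (2, 3), (2, 4), (2, 5), (2, 6), (2, 7)]
Unfold 4 (reflect across h@2): 16 holes -> [(1, 0), (1, 1), (1, 2), (1, 3), (1, 4), (1, 5), (1, 6), (1, 7), (2, 0), (2, 1), (2, 2), (2, 3), (2, 4), (2, 5), (2, 6), (2, 7)]

Answer: ........
OOOOOOOO
OOOOOOOO
........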